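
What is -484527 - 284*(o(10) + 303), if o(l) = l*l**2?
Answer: -854579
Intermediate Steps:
o(l) = l**3
-484527 - 284*(o(10) + 303) = -484527 - 284*(10**3 + 303) = -484527 - 284*(1000 + 303) = -484527 - 284*1303 = -484527 - 1*370052 = -484527 - 370052 = -854579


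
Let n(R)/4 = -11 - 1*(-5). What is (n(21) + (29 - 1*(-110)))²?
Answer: 13225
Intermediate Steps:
n(R) = -24 (n(R) = 4*(-11 - 1*(-5)) = 4*(-11 + 5) = 4*(-6) = -24)
(n(21) + (29 - 1*(-110)))² = (-24 + (29 - 1*(-110)))² = (-24 + (29 + 110))² = (-24 + 139)² = 115² = 13225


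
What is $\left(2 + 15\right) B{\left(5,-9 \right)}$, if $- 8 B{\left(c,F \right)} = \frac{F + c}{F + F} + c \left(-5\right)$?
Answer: $\frac{3791}{72} \approx 52.653$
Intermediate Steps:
$B{\left(c,F \right)} = \frac{5 c}{8} - \frac{F + c}{16 F}$ ($B{\left(c,F \right)} = - \frac{\frac{F + c}{F + F} + c \left(-5\right)}{8} = - \frac{\frac{F + c}{2 F} - 5 c}{8} = - \frac{- 5 c + \frac{F + c}{2 F}}{8} = \frac{5 c}{8} - \frac{F + c}{16 F}$)
$\left(2 + 15\right) B{\left(5,-9 \right)} = \left(2 + 15\right) \frac{\left(-1\right) 5 - 9 \left(-1 + 10 \cdot 5\right)}{16 \left(-9\right)} = 17 \cdot \frac{1}{16} \left(- \frac{1}{9}\right) \left(-5 - 9 \left(-1 + 50\right)\right) = 17 \cdot \frac{1}{16} \left(- \frac{1}{9}\right) \left(-5 - 441\right) = 17 \cdot \frac{1}{16} \left(- \frac{1}{9}\right) \left(-446\right) = 17 \cdot \frac{223}{72} = \frac{3791}{72}$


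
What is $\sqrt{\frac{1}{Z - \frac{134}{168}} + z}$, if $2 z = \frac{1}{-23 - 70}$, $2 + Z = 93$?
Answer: $\frac{\sqrt{11340814134}}{1409322} \approx 0.075563$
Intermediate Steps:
$Z = 91$ ($Z = -2 + 93 = 91$)
$z = - \frac{1}{186}$ ($z = \frac{1}{2 \left(-23 - 70\right)} = \frac{1}{2 \left(-93\right)} = \frac{1}{2} \left(- \frac{1}{93}\right) = - \frac{1}{186} \approx -0.0053763$)
$\sqrt{\frac{1}{Z - \frac{134}{168}} + z} = \sqrt{\frac{1}{91 - \frac{134}{168}} - \frac{1}{186}} = \sqrt{\frac{1}{91 - \frac{67}{84}} - \frac{1}{186}} = \sqrt{\frac{1}{\frac{7577}{84}} - \frac{1}{186}} = \sqrt{\frac{84}{7577} - \frac{1}{186}} = \sqrt{\frac{8047}{1409322}} = \frac{\sqrt{11340814134}}{1409322}$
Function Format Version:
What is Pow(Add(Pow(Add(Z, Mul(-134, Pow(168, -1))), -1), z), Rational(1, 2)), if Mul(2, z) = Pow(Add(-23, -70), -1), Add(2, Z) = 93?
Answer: Mul(Rational(1, 1409322), Pow(11340814134, Rational(1, 2))) ≈ 0.075563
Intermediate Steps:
Z = 91 (Z = Add(-2, 93) = 91)
z = Rational(-1, 186) (z = Mul(Rational(1, 2), Pow(Add(-23, -70), -1)) = Mul(Rational(1, 2), Pow(-93, -1)) = Mul(Rational(1, 2), Rational(-1, 93)) = Rational(-1, 186) ≈ -0.0053763)
Pow(Add(Pow(Add(Z, Mul(-134, Pow(168, -1))), -1), z), Rational(1, 2)) = Pow(Add(Pow(Add(91, Mul(-134, Pow(168, -1))), -1), Rational(-1, 186)), Rational(1, 2)) = Pow(Add(Pow(Add(91, Mul(-134, Rational(1, 168))), -1), Rational(-1, 186)), Rational(1, 2)) = Pow(Add(Pow(Add(91, Rational(-67, 84)), -1), Rational(-1, 186)), Rational(1, 2)) = Pow(Add(Pow(Rational(7577, 84), -1), Rational(-1, 186)), Rational(1, 2)) = Pow(Add(Rational(84, 7577), Rational(-1, 186)), Rational(1, 2)) = Pow(Rational(8047, 1409322), Rational(1, 2)) = Mul(Rational(1, 1409322), Pow(11340814134, Rational(1, 2)))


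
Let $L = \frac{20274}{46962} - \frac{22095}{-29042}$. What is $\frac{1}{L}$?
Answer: $\frac{227311734}{271070483} \approx 0.83857$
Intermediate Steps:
$L = \frac{271070483}{227311734}$ ($L = 20274 \cdot \frac{1}{46962} - - \frac{22095}{29042} = \frac{3379}{7827} + \frac{22095}{29042} = \frac{271070483}{227311734} \approx 1.1925$)
$\frac{1}{L} = \frac{1}{\frac{271070483}{227311734}} = \frac{227311734}{271070483}$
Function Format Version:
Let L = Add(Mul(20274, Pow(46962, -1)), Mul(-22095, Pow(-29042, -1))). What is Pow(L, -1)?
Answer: Rational(227311734, 271070483) ≈ 0.83857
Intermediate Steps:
L = Rational(271070483, 227311734) (L = Add(Mul(20274, Rational(1, 46962)), Mul(-22095, Rational(-1, 29042))) = Add(Rational(3379, 7827), Rational(22095, 29042)) = Rational(271070483, 227311734) ≈ 1.1925)
Pow(L, -1) = Pow(Rational(271070483, 227311734), -1) = Rational(227311734, 271070483)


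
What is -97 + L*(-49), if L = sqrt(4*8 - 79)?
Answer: -97 - 49*I*sqrt(47) ≈ -97.0 - 335.93*I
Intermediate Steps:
L = I*sqrt(47) (L = sqrt(32 - 79) = sqrt(-47) = I*sqrt(47) ≈ 6.8557*I)
-97 + L*(-49) = -97 + (I*sqrt(47))*(-49) = -97 - 49*I*sqrt(47)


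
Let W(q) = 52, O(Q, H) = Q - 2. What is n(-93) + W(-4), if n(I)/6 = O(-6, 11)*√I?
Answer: 52 - 48*I*√93 ≈ 52.0 - 462.9*I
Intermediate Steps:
O(Q, H) = -2 + Q
n(I) = -48*√I (n(I) = 6*((-2 - 6)*√I) = 6*(-8*√I) = -48*√I)
n(-93) + W(-4) = -48*I*√93 + 52 = 52 - 48*I*√93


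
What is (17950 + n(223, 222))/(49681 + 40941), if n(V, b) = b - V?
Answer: 17949/90622 ≈ 0.19806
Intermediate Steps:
(17950 + n(223, 222))/(49681 + 40941) = (17950 + (222 - 1*223))/(49681 + 40941) = (17950 + (222 - 223))/90622 = (17950 - 1)*(1/90622) = 17949*(1/90622) = 17949/90622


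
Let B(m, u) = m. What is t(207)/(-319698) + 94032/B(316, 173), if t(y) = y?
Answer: 835049359/2806238 ≈ 297.57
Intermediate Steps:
t(207)/(-319698) + 94032/B(316, 173) = 207/(-319698) + 94032/316 = 207*(-1/319698) + 94032*(1/316) = -23/35522 + 23508/79 = 835049359/2806238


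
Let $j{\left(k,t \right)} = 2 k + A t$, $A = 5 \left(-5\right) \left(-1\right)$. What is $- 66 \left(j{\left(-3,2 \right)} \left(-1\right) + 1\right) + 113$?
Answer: $2951$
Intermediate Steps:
$A = 25$ ($A = \left(-25\right) \left(-1\right) = 25$)
$j{\left(k,t \right)} = 2 k + 25 t$
$- 66 \left(j{\left(-3,2 \right)} \left(-1\right) + 1\right) + 113 = - 66 \left(\left(2 \left(-3\right) + 25 \cdot 2\right) \left(-1\right) + 1\right) + 113 = - 66 \left(\left(-6 + 50\right) \left(-1\right) + 1\right) + 113 = - 66 \left(44 \left(-1\right) + 1\right) + 113 = - 66 \left(-44 + 1\right) + 113 = \left(-66\right) \left(-43\right) + 113 = 2838 + 113 = 2951$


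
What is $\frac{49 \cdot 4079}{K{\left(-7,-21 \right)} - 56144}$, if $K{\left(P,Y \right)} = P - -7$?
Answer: $- \frac{199871}{56144} \approx -3.56$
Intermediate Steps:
$K{\left(P,Y \right)} = 7 + P$ ($K{\left(P,Y \right)} = P + 7 = 7 + P$)
$\frac{49 \cdot 4079}{K{\left(-7,-21 \right)} - 56144} = \frac{49 \cdot 4079}{\left(7 - 7\right) - 56144} = \frac{199871}{0 - 56144} = \frac{199871}{-56144} = 199871 \left(- \frac{1}{56144}\right) = - \frac{199871}{56144}$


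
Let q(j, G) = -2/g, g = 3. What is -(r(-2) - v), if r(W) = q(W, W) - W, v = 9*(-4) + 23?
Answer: -43/3 ≈ -14.333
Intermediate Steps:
v = -13 (v = -36 + 23 = -13)
q(j, G) = -⅔ (q(j, G) = -2/3 = -2*⅓ = -⅔)
r(W) = -⅔ - W
-(r(-2) - v) = -((-⅔ - 1*(-2)) - 1*(-13)) = -((-⅔ + 2) + 13) = -(4/3 + 13) = -1*43/3 = -43/3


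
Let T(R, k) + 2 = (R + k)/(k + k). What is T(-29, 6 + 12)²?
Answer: 6889/1296 ≈ 5.3156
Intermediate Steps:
T(R, k) = -2 + (R + k)/(2*k) (T(R, k) = -2 + (R + k)/(k + k) = -2 + (R + k)/((2*k)) = -2 + (R + k)*(1/(2*k)) = -2 + (R + k)/(2*k))
T(-29, 6 + 12)² = ((-29 - 3*(6 + 12))/(2*(6 + 12)))² = ((½)*(-29 - 3*18)/18)² = ((½)*(1/18)*(-29 - 54))² = ((½)*(1/18)*(-83))² = (-83/36)² = 6889/1296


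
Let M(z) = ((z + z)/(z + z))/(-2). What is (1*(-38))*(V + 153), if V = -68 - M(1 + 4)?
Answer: -3249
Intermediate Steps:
M(z) = -1/2 (M(z) = ((2*z)/((2*z)))*(-1/2) = ((2*z)*(1/(2*z)))*(-1/2) = 1*(-1/2) = -1/2)
V = -135/2 (V = -68 - 1*(-1/2) = -68 + 1/2 = -135/2 ≈ -67.500)
(1*(-38))*(V + 153) = (1*(-38))*(-135/2 + 153) = -38*171/2 = -3249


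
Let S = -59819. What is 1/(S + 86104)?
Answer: 1/26285 ≈ 3.8045e-5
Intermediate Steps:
1/(S + 86104) = 1/(-59819 + 86104) = 1/26285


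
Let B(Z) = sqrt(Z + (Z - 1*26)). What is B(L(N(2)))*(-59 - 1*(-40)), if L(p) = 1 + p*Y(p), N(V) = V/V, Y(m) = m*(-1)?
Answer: -19*I*sqrt(26) ≈ -96.881*I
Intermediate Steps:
Y(m) = -m
N(V) = 1
L(p) = 1 - p**2 (L(p) = 1 + p*(-p) = 1 - p**2)
B(Z) = sqrt(-26 + 2*Z) (B(Z) = sqrt(Z + (Z - 26)) = sqrt(Z + (-26 + Z)) = sqrt(-26 + 2*Z))
B(L(N(2)))*(-59 - 1*(-40)) = sqrt(-26 + 2*(1 - 1*1**2))*(-59 - 1*(-40)) = sqrt(-26 + 2*(1 - 1*1))*(-59 + 40) = sqrt(-26 + 2*(1 - 1))*(-19) = sqrt(-26 + 2*0)*(-19) = sqrt(-26 + 0)*(-19) = sqrt(-26)*(-19) = (I*sqrt(26))*(-19) = -19*I*sqrt(26)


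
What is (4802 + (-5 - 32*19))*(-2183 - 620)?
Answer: -11741767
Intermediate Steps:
(4802 + (-5 - 32*19))*(-2183 - 620) = (4802 + (-5 - 608))*(-2803) = (4802 - 613)*(-2803) = 4189*(-2803) = -11741767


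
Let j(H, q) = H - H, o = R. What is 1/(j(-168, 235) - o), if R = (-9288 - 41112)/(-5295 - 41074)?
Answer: -46369/50400 ≈ -0.92002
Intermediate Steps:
R = 50400/46369 (R = -50400/(-46369) = -50400*(-1/46369) = 50400/46369 ≈ 1.0869)
o = 50400/46369 ≈ 1.0869
j(H, q) = 0
1/(j(-168, 235) - o) = 1/(0 - 1*50400/46369) = 1/(0 - 50400/46369) = 1/(-50400/46369) = -46369/50400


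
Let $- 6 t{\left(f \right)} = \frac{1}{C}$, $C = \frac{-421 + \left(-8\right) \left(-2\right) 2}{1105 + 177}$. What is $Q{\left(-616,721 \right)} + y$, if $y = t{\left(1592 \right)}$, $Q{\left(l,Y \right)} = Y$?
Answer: $\frac{842048}{1167} \approx 721.55$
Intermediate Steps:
$C = - \frac{389}{1282}$ ($C = \frac{-421 + 16 \cdot 2}{1282} = \left(-421 + 32\right) \frac{1}{1282} = \left(-389\right) \frac{1}{1282} = - \frac{389}{1282} \approx -0.30343$)
$t{\left(f \right)} = \frac{641}{1167}$ ($t{\left(f \right)} = - \frac{1}{6 \left(- \frac{389}{1282}\right)} = \left(- \frac{1}{6}\right) \left(- \frac{1282}{389}\right) = \frac{641}{1167}$)
$y = \frac{641}{1167} \approx 0.54927$
$Q{\left(-616,721 \right)} + y = 721 + \frac{641}{1167} = \frac{842048}{1167}$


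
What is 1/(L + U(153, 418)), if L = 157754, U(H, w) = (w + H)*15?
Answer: 1/166319 ≈ 6.0125e-6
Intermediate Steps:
U(H, w) = 15*H + 15*w (U(H, w) = (H + w)*15 = 15*H + 15*w)
1/(L + U(153, 418)) = 1/(157754 + (15*153 + 15*418)) = 1/(157754 + (2295 + 6270)) = 1/(157754 + 8565) = 1/166319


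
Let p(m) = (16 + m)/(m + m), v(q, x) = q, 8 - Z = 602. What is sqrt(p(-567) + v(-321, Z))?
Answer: I*sqrt(5088482)/126 ≈ 17.903*I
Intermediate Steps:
Z = -594 (Z = 8 - 1*602 = 8 - 602 = -594)
p(m) = (16 + m)/(2*m) (p(m) = (16 + m)/((2*m)) = (16 + m)*(1/(2*m)) = (16 + m)/(2*m))
sqrt(p(-567) + v(-321, Z)) = sqrt((1/2)*(16 - 567)/(-567) - 321) = sqrt((1/2)*(-1/567)*(-551) - 321) = sqrt(551/1134 - 321) = sqrt(-363463/1134) = I*sqrt(5088482)/126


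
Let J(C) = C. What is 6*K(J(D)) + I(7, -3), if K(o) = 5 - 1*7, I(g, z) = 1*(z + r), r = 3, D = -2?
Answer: -12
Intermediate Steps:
I(g, z) = 3 + z (I(g, z) = 1*(z + 3) = 1*(3 + z) = 3 + z)
K(o) = -2 (K(o) = 5 - 7 = -2)
6*K(J(D)) + I(7, -3) = 6*(-2) + (3 - 3) = -12 + 0 = -12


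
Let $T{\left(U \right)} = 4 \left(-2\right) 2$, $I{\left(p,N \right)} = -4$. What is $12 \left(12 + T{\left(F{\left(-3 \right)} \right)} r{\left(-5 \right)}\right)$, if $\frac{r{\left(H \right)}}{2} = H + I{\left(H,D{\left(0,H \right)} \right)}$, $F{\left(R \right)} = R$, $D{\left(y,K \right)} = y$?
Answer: $3600$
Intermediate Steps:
$T{\left(U \right)} = -16$ ($T{\left(U \right)} = \left(-8\right) 2 = -16$)
$r{\left(H \right)} = -8 + 2 H$ ($r{\left(H \right)} = 2 \left(H - 4\right) = 2 \left(-4 + H\right) = -8 + 2 H$)
$12 \left(12 + T{\left(F{\left(-3 \right)} \right)} r{\left(-5 \right)}\right) = 12 \left(12 - 16 \left(-8 + 2 \left(-5\right)\right)\right) = 12 \left(12 - 16 \left(-8 - 10\right)\right) = 12 \left(12 - -288\right) = 12 \left(12 + 288\right) = 12 \cdot 300 = 3600$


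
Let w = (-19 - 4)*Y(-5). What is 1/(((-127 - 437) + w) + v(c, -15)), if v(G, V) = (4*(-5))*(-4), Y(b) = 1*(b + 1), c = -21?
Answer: -1/392 ≈ -0.0025510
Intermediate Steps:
Y(b) = 1 + b (Y(b) = 1*(1 + b) = 1 + b)
w = 92 (w = (-19 - 4)*(1 - 5) = -23*(-4) = 92)
v(G, V) = 80 (v(G, V) = -20*(-4) = 80)
1/(((-127 - 437) + w) + v(c, -15)) = 1/(((-127 - 437) + 92) + 80) = 1/((-564 + 92) + 80) = 1/(-472 + 80) = 1/(-392) = -1/392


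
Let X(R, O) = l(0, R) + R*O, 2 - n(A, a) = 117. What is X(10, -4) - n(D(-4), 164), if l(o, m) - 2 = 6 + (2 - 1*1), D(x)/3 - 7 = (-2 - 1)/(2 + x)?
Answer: 84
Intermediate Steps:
D(x) = 21 - 9/(2 + x) (D(x) = 21 + 3*((-2 - 1)/(2 + x)) = 21 + 3*(-3/(2 + x)) = 21 - 9/(2 + x))
l(o, m) = 9 (l(o, m) = 2 + (6 + (2 - 1*1)) = 2 + (6 + (2 - 1)) = 2 + (6 + 1) = 2 + 7 = 9)
n(A, a) = -115 (n(A, a) = 2 - 1*117 = 2 - 117 = -115)
X(R, O) = 9 + O*R (X(R, O) = 9 + R*O = 9 + O*R)
X(10, -4) - n(D(-4), 164) = (9 - 4*10) - 1*(-115) = (9 - 40) + 115 = -31 + 115 = 84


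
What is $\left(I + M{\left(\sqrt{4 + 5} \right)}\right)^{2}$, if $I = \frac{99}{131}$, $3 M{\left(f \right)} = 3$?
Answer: $\frac{52900}{17161} \approx 3.0826$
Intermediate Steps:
$M{\left(f \right)} = 1$ ($M{\left(f \right)} = \frac{1}{3} \cdot 3 = 1$)
$I = \frac{99}{131}$ ($I = 99 \cdot \frac{1}{131} = \frac{99}{131} \approx 0.75572$)
$\left(I + M{\left(\sqrt{4 + 5} \right)}\right)^{2} = \left(\frac{99}{131} + 1\right)^{2} = \left(\frac{230}{131}\right)^{2} = \frac{52900}{17161}$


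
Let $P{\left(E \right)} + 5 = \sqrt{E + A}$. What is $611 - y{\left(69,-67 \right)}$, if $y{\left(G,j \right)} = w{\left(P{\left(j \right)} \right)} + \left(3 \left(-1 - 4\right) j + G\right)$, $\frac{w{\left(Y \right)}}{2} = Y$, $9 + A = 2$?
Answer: $-453 - 2 i \sqrt{74} \approx -453.0 - 17.205 i$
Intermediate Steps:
$A = -7$ ($A = -9 + 2 = -7$)
$P{\left(E \right)} = -5 + \sqrt{-7 + E}$ ($P{\left(E \right)} = -5 + \sqrt{E - 7} = -5 + \sqrt{-7 + E}$)
$w{\left(Y \right)} = 2 Y$
$y{\left(G,j \right)} = -10 + G - 15 j + 2 \sqrt{-7 + j}$ ($y{\left(G,j \right)} = 2 \left(-5 + \sqrt{-7 + j}\right) + \left(3 \left(-1 - 4\right) j + G\right) = \left(-10 + 2 \sqrt{-7 + j}\right) + \left(3 \left(-5\right) j + G\right) = \left(-10 + 2 \sqrt{-7 + j}\right) + \left(- 15 j + G\right) = \left(-10 + 2 \sqrt{-7 + j}\right) + \left(G - 15 j\right) = -10 + G - 15 j + 2 \sqrt{-7 + j}$)
$611 - y{\left(69,-67 \right)} = 611 - \left(-10 + 69 - -1005 + 2 \sqrt{-7 - 67}\right) = 611 - \left(-10 + 69 + 1005 + 2 \sqrt{-74}\right) = 611 - \left(-10 + 69 + 1005 + 2 i \sqrt{74}\right) = 611 - \left(1064 + 2 i \sqrt{74}\right) = -453 - 2 i \sqrt{74}$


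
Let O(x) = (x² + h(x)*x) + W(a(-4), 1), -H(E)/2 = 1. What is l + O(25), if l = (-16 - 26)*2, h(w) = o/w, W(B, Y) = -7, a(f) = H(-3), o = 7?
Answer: 541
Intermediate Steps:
H(E) = -2 (H(E) = -2*1 = -2)
a(f) = -2
h(w) = 7/w
O(x) = x² (O(x) = (x² + (7/x)*x) - 7 = (x² + 7) - 7 = (7 + x²) - 7 = x²)
l = -84 (l = -42*2 = -84)
l + O(25) = -84 + 25² = -84 + 625 = 541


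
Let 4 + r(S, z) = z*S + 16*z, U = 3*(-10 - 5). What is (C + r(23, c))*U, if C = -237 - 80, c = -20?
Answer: 49545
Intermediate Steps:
U = -45 (U = 3*(-15) = -45)
r(S, z) = -4 + 16*z + S*z (r(S, z) = -4 + (z*S + 16*z) = -4 + (S*z + 16*z) = -4 + (16*z + S*z) = -4 + 16*z + S*z)
C = -317
(C + r(23, c))*U = (-317 + (-4 + 16*(-20) + 23*(-20)))*(-45) = (-317 + (-4 - 320 - 460))*(-45) = (-317 - 784)*(-45) = -1101*(-45) = 49545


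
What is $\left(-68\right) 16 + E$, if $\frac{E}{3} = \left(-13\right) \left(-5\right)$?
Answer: $-893$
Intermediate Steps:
$E = 195$ ($E = 3 \left(\left(-13\right) \left(-5\right)\right) = 3 \cdot 65 = 195$)
$\left(-68\right) 16 + E = \left(-68\right) 16 + 195 = -1088 + 195 = -893$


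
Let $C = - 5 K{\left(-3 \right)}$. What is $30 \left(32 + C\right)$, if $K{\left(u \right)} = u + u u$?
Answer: $60$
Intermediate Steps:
$K{\left(u \right)} = u + u^{2}$
$C = -30$ ($C = - 5 \left(- 3 \left(1 - 3\right)\right) = - 5 \left(\left(-3\right) \left(-2\right)\right) = \left(-5\right) 6 = -30$)
$30 \left(32 + C\right) = 30 \left(32 - 30\right) = 30 \cdot 2 = 60$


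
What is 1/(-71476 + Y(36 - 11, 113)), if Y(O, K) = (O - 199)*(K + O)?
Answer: -1/95488 ≈ -1.0473e-5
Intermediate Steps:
Y(O, K) = (-199 + O)*(K + O)
1/(-71476 + Y(36 - 11, 113)) = 1/(-71476 + ((36 - 11)² - 199*113 - 199*(36 - 11) + 113*(36 - 11))) = 1/(-71476 + (25² - 22487 - 199*25 + 113*25)) = 1/(-71476 + (625 - 22487 - 4975 + 2825)) = 1/(-71476 - 24012) = 1/(-95488) = -1/95488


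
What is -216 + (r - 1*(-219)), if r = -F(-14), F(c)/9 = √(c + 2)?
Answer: 3 - 18*I*√3 ≈ 3.0 - 31.177*I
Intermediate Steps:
F(c) = 9*√(2 + c) (F(c) = 9*√(c + 2) = 9*√(2 + c))
r = -18*I*√3 (r = -9*√(2 - 14) = -9*√(-12) = -9*2*I*√3 = -18*I*√3 ≈ -31.177*I)
-216 + (r - 1*(-219)) = -216 + (-18*I*√3 - 1*(-219)) = -216 + (-18*I*√3 + 219) = -216 + (219 - 18*I*√3) = 3 - 18*I*√3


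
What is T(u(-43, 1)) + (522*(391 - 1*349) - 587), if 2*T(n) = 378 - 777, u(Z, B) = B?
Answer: 42275/2 ≈ 21138.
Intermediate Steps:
T(n) = -399/2 (T(n) = (378 - 777)/2 = (½)*(-399) = -399/2)
T(u(-43, 1)) + (522*(391 - 1*349) - 587) = -399/2 + (522*(391 - 1*349) - 587) = -399/2 + (522*(391 - 349) - 587) = -399/2 + (522*42 - 587) = -399/2 + (21924 - 587) = -399/2 + 21337 = 42275/2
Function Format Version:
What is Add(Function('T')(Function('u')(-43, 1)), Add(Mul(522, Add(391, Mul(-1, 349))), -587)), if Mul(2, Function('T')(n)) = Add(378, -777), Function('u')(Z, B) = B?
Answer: Rational(42275, 2) ≈ 21138.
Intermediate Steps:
Function('T')(n) = Rational(-399, 2) (Function('T')(n) = Mul(Rational(1, 2), Add(378, -777)) = Mul(Rational(1, 2), -399) = Rational(-399, 2))
Add(Function('T')(Function('u')(-43, 1)), Add(Mul(522, Add(391, Mul(-1, 349))), -587)) = Add(Rational(-399, 2), Add(Mul(522, Add(391, Mul(-1, 349))), -587)) = Add(Rational(-399, 2), Add(Mul(522, Add(391, -349)), -587)) = Add(Rational(-399, 2), Add(Mul(522, 42), -587)) = Add(Rational(-399, 2), Add(21924, -587)) = Add(Rational(-399, 2), 21337) = Rational(42275, 2)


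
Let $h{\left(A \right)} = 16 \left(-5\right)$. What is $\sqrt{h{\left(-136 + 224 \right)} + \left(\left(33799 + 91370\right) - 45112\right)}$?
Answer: $\sqrt{79977} \approx 282.8$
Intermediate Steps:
$h{\left(A \right)} = -80$
$\sqrt{h{\left(-136 + 224 \right)} + \left(\left(33799 + 91370\right) - 45112\right)} = \sqrt{-80 + \left(\left(33799 + 91370\right) - 45112\right)} = \sqrt{-80 + \left(125169 - 45112\right)} = \sqrt{-80 + 80057} = \sqrt{79977}$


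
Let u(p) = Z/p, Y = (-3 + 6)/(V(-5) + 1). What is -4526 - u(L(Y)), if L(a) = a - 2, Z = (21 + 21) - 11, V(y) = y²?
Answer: -220968/49 ≈ -4509.5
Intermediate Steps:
Z = 31 (Z = 42 - 11 = 31)
Y = 3/26 (Y = (-3 + 6)/((-5)² + 1) = 3/(25 + 1) = 3/26 ≈ 0.11538)
L(a) = -2 + a
u(p) = 31/p
-4526 - u(L(Y)) = -4526 - 31/(-2 + 3/26) = -4526 - 31/(-49/26) = -4526 - 31*(-26)/49 = -4526 - 1*(-806/49) = -4526 + 806/49 = -220968/49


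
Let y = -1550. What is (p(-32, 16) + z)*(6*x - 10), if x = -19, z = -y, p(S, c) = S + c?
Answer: -190216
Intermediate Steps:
z = 1550 (z = -1*(-1550) = 1550)
(p(-32, 16) + z)*(6*x - 10) = ((-32 + 16) + 1550)*(6*(-19) - 10) = (-16 + 1550)*(-114 - 10) = 1534*(-124) = -190216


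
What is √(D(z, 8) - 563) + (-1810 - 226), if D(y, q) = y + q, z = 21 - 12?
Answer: -2036 + I*√546 ≈ -2036.0 + 23.367*I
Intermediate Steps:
z = 9
D(y, q) = q + y
√(D(z, 8) - 563) + (-1810 - 226) = √((8 + 9) - 563) + (-1810 - 226) = √(17 - 563) - 2036 = √(-546) - 2036 = I*√546 - 2036 = -2036 + I*√546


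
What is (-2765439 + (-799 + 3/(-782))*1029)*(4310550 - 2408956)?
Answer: -115977147669273/17 ≈ -6.8222e+12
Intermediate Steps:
(-2765439 + (-799 + 3/(-782))*1029)*(4310550 - 2408956) = (-2765439 + (-799 + 3*(-1/782))*1029)*1901594 = (-2765439 + (-799 - 3/782)*1029)*1901594 = (-2765439 - 624821/782*1029)*1901594 = (-2765439 - 642940809/782)*1901594 = -2805514107/782*1901594 = -115977147669273/17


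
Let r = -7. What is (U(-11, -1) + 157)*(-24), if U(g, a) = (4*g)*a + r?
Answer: -4656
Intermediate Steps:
U(g, a) = -7 + 4*a*g (U(g, a) = (4*g)*a - 7 = 4*a*g - 7 = -7 + 4*a*g)
(U(-11, -1) + 157)*(-24) = ((-7 + 4*(-1)*(-11)) + 157)*(-24) = ((-7 + 44) + 157)*(-24) = (37 + 157)*(-24) = 194*(-24) = -4656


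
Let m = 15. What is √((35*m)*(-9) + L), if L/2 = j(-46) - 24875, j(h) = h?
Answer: 3*I*√6063 ≈ 233.6*I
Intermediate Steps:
L = -49842 (L = 2*(-46 - 24875) = 2*(-24921) = -49842)
√((35*m)*(-9) + L) = √((35*15)*(-9) - 49842) = √(525*(-9) - 49842) = √(-4725 - 49842) = √(-54567) = 3*I*√6063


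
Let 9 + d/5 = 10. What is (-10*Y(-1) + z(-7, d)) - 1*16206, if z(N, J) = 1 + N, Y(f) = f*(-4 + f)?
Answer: -16262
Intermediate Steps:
d = 5 (d = -45 + 5*10 = -45 + 50 = 5)
(-10*Y(-1) + z(-7, d)) - 1*16206 = (-(-10)*(-4 - 1) + (1 - 7)) - 1*16206 = (-(-10)*(-5) - 6) - 16206 = (-10*5 - 6) - 16206 = (-50 - 6) - 16206 = -56 - 16206 = -16262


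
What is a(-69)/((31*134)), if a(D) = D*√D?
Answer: -69*I*√69/4154 ≈ -0.13798*I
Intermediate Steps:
a(D) = D^(3/2)
a(-69)/((31*134)) = (-69)^(3/2)/((31*134)) = -69*I*√69/4154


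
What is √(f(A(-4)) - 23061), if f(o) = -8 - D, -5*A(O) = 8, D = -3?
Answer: I*√23066 ≈ 151.88*I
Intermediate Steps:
A(O) = -8/5 (A(O) = -⅕*8 = -8/5)
f(o) = -5 (f(o) = -8 - 1*(-3) = -8 + 3 = -5)
√(f(A(-4)) - 23061) = √(-5 - 23061) = √(-23066) = I*√23066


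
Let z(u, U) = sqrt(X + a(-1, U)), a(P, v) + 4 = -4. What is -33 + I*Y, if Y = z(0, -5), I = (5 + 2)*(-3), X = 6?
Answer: -33 - 21*I*sqrt(2) ≈ -33.0 - 29.698*I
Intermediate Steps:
a(P, v) = -8 (a(P, v) = -4 - 4 = -8)
I = -21 (I = 7*(-3) = -21)
z(u, U) = I*sqrt(2) (z(u, U) = sqrt(6 - 8) = sqrt(-2) = I*sqrt(2))
Y = I*sqrt(2) ≈ 1.4142*I
-33 + I*Y = -33 - 21*I*sqrt(2)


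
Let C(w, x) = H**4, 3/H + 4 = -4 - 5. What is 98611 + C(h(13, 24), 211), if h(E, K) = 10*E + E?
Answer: 2816428852/28561 ≈ 98611.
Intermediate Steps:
h(E, K) = 11*E
H = -3/13 (H = 3/(-4 + (-4 - 5)) = 3/(-4 - 9) = 3/(-13) = 3*(-1/13) = -3/13 ≈ -0.23077)
C(w, x) = 81/28561 (C(w, x) = (-3/13)**4 = 81/28561)
98611 + C(h(13, 24), 211) = 98611 + 81/28561 = 2816428852/28561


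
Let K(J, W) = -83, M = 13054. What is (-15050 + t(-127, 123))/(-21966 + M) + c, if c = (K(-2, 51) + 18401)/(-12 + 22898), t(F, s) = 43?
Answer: 253350109/101980016 ≈ 2.4843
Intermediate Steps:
c = 9159/11443 (c = (-83 + 18401)/(-12 + 22898) = 18318/22886 = 18318*(1/22886) = 9159/11443 ≈ 0.80040)
(-15050 + t(-127, 123))/(-21966 + M) + c = (-15050 + 43)/(-21966 + 13054) + 9159/11443 = -15007/(-8912) + 9159/11443 = -15007*(-1/8912) + 9159/11443 = 15007/8912 + 9159/11443 = 253350109/101980016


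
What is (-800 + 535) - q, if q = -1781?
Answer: 1516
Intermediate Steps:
(-800 + 535) - q = (-800 + 535) - 1*(-1781) = -265 + 1781 = 1516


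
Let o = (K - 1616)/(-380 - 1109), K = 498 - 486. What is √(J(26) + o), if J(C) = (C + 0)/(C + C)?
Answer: √13987666/2978 ≈ 1.2559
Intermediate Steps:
K = 12
J(C) = ½ (J(C) = C/((2*C)) = C*(1/(2*C)) = ½)
o = 1604/1489 (o = (12 - 1616)/(-380 - 1109) = -1604/(-1489) = -1604*(-1/1489) = 1604/1489 ≈ 1.0772)
√(J(26) + o) = √(½ + 1604/1489) = √(4697/2978) = √13987666/2978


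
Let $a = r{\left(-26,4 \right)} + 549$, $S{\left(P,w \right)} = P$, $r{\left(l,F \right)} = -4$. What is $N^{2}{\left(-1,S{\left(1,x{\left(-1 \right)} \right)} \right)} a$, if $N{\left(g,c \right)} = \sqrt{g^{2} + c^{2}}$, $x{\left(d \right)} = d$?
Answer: $1090$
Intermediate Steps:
$N{\left(g,c \right)} = \sqrt{c^{2} + g^{2}}$
$a = 545$ ($a = -4 + 549 = 545$)
$N^{2}{\left(-1,S{\left(1,x{\left(-1 \right)} \right)} \right)} a = \left(\sqrt{1^{2} + \left(-1\right)^{2}}\right)^{2} \cdot 545 = \left(\sqrt{1 + 1}\right)^{2} \cdot 545 = \left(\sqrt{2}\right)^{2} \cdot 545 = 2 \cdot 545 = 1090$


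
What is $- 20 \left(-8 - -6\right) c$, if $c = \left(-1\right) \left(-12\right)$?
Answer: $480$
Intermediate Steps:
$c = 12$
$- 20 \left(-8 - -6\right) c = - 20 \left(-8 - -6\right) 12 = - 20 \left(-8 + 6\right) 12 = \left(-20\right) \left(-2\right) 12 = 40 \cdot 12 = 480$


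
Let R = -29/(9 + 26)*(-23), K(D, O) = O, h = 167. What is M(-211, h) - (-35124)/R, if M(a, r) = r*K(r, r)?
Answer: 19831303/667 ≈ 29732.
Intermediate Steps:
R = 667/35 (R = -29/35*(-23) = 667/35 ≈ 19.057)
M(a, r) = r**2 (M(a, r) = r*r = r**2)
M(-211, h) - (-35124)/R = 167**2 - (-35124)/667/35 = 27889 - (-35124)*35/667 = 27889 - 1*(-1229340/667) = 27889 + 1229340/667 = 19831303/667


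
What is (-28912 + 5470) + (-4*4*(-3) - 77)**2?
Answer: -22601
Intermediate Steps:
(-28912 + 5470) + (-4*4*(-3) - 77)**2 = -23442 + (-16*(-3) - 77)**2 = -23442 + (48 - 77)**2 = -23442 + (-29)**2 = -23442 + 841 = -22601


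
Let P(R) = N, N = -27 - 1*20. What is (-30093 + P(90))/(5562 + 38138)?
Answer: -1507/2185 ≈ -0.68970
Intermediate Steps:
N = -47 (N = -27 - 20 = -47)
P(R) = -47
(-30093 + P(90))/(5562 + 38138) = (-30093 - 47)/(5562 + 38138) = -30140/43700 = -30140*1/43700 = -1507/2185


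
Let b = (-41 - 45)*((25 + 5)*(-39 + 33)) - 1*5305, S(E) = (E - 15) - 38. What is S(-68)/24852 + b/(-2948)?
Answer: -1438783/416271 ≈ -3.4564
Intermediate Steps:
S(E) = -53 + E (S(E) = (-15 + E) - 38 = -53 + E)
b = 10175 (b = -2580*(-6) - 5305 = -86*(-180) - 5305 = 15480 - 5305 = 10175)
S(-68)/24852 + b/(-2948) = (-53 - 68)/24852 + 10175/(-2948) = -121*1/24852 + 10175*(-1/2948) = -121/24852 - 925/268 = -1438783/416271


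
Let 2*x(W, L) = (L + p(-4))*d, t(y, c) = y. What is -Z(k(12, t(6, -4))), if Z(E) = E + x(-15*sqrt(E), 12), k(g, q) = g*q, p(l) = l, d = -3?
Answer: -60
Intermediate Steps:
x(W, L) = 6 - 3*L/2 (x(W, L) = ((L - 4)*(-3))/2 = ((-4 + L)*(-3))/2 = (12 - 3*L)/2 = 6 - 3*L/2)
Z(E) = -12 + E (Z(E) = E + (6 - 3/2*12) = E + (6 - 18) = E - 12 = -12 + E)
-Z(k(12, t(6, -4))) = -(-12 + 12*6) = -(-12 + 72) = -1*60 = -60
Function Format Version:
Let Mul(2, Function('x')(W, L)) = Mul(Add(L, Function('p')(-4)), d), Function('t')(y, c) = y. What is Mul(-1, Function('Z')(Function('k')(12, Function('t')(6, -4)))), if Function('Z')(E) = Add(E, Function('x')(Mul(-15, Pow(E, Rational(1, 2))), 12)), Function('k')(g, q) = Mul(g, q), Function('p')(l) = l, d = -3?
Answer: -60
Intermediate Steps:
Function('x')(W, L) = Add(6, Mul(Rational(-3, 2), L)) (Function('x')(W, L) = Mul(Rational(1, 2), Mul(Add(L, -4), -3)) = Mul(Rational(1, 2), Mul(Add(-4, L), -3)) = Mul(Rational(1, 2), Add(12, Mul(-3, L))) = Add(6, Mul(Rational(-3, 2), L)))
Function('Z')(E) = Add(-12, E) (Function('Z')(E) = Add(E, Add(6, Mul(Rational(-3, 2), 12))) = Add(E, Add(6, -18)) = Add(E, -12) = Add(-12, E))
Mul(-1, Function('Z')(Function('k')(12, Function('t')(6, -4)))) = Mul(-1, Add(-12, Mul(12, 6))) = Mul(-1, Add(-12, 72)) = Mul(-1, 60) = -60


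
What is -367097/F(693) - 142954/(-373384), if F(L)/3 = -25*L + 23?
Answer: 36122079143/4845217476 ≈ 7.4552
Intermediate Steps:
F(L) = 69 - 75*L (F(L) = 3*(-25*L + 23) = 3*(23 - 25*L) = 69 - 75*L)
-367097/F(693) - 142954/(-373384) = -367097/(69 - 75*693) - 142954/(-373384) = -367097/(69 - 51975) - 142954*(-1/373384) = -367097/(-51906) + 71477/186692 = -367097*(-1/51906) + 71477/186692 = 367097/51906 + 71477/186692 = 36122079143/4845217476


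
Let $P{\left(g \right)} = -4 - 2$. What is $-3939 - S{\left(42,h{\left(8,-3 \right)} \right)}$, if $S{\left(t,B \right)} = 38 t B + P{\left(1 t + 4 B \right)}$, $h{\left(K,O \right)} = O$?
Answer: $855$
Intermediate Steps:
$P{\left(g \right)} = -6$
$S{\left(t,B \right)} = -6 + 38 B t$ ($S{\left(t,B \right)} = 38 t B - 6 = 38 B t - 6 = -6 + 38 B t$)
$-3939 - S{\left(42,h{\left(8,-3 \right)} \right)} = -3939 - \left(-6 + 38 \left(-3\right) 42\right) = -3939 - \left(-6 - 4788\right) = -3939 - -4794 = -3939 + 4794 = 855$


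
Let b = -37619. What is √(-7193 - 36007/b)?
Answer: 6*I*√282725030215/37619 ≈ 84.806*I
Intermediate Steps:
√(-7193 - 36007/b) = √(-7193 - 36007/(-37619)) = √(-7193 - 36007*(-1/37619)) = √(-7193 + 36007/37619) = √(-270557460/37619) = 6*I*√282725030215/37619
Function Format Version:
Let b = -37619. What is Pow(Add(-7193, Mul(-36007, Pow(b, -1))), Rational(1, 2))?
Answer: Mul(Rational(6, 37619), I, Pow(282725030215, Rational(1, 2))) ≈ Mul(84.806, I)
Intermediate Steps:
Pow(Add(-7193, Mul(-36007, Pow(b, -1))), Rational(1, 2)) = Pow(Add(-7193, Mul(-36007, Pow(-37619, -1))), Rational(1, 2)) = Pow(Add(-7193, Mul(-36007, Rational(-1, 37619))), Rational(1, 2)) = Pow(Add(-7193, Rational(36007, 37619)), Rational(1, 2)) = Pow(Rational(-270557460, 37619), Rational(1, 2)) = Mul(Rational(6, 37619), I, Pow(282725030215, Rational(1, 2)))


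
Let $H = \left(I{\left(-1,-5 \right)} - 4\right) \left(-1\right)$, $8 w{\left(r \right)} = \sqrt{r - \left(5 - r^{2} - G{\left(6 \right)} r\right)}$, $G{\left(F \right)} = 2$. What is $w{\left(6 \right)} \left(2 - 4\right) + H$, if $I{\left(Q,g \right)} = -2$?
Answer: $\frac{17}{4} \approx 4.25$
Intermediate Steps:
$w{\left(r \right)} = \frac{\sqrt{-5 + r^{2} + 3 r}}{8}$ ($w{\left(r \right)} = \frac{\sqrt{r - \left(5 - r^{2} - 2 r\right)}}{8} = \frac{\sqrt{r + \left(-5 + r^{2} + 2 r\right)}}{8} = \frac{\sqrt{-5 + r^{2} + 3 r}}{8}$)
$H = 6$ ($H = \left(-2 - 4\right) \left(-1\right) = \left(-6\right) \left(-1\right) = 6$)
$w{\left(6 \right)} \left(2 - 4\right) + H = \frac{\sqrt{-5 + 6^{2} + 3 \cdot 6}}{8} \left(2 - 4\right) + 6 = \frac{\sqrt{-5 + 36 + 18}}{8} \left(2 - 4\right) + 6 = \frac{\sqrt{49}}{8} \left(-2\right) + 6 = \frac{1}{8} \cdot 7 \left(-2\right) + 6 = \frac{7}{8} \left(-2\right) + 6 = - \frac{7}{4} + 6 = \frac{17}{4}$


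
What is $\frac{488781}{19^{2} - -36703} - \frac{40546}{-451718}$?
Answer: $\frac{111146986351}{8371237976} \approx 13.277$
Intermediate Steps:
$\frac{488781}{19^{2} - -36703} - \frac{40546}{-451718} = \frac{488781}{361 + 36703} - - \frac{20273}{225859} = \frac{488781}{37064} + \frac{20273}{225859} = \frac{111146986351}{8371237976}$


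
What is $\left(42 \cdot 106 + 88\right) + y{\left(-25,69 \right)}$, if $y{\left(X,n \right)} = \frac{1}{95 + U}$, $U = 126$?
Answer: $\frac{1003341}{221} \approx 4540.0$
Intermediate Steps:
$y{\left(X,n \right)} = \frac{1}{221}$ ($y{\left(X,n \right)} = \frac{1}{95 + 126} = \frac{1}{221}$)
$\left(42 \cdot 106 + 88\right) + y{\left(-25,69 \right)} = \left(42 \cdot 106 + 88\right) + \frac{1}{221} = \left(4452 + 88\right) + \frac{1}{221} = 4540 + \frac{1}{221} = \frac{1003341}{221}$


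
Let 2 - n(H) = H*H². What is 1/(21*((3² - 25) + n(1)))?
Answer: -1/315 ≈ -0.0031746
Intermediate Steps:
n(H) = 2 - H³ (n(H) = 2 - H*H² = 2 - H³)
1/(21*((3² - 25) + n(1))) = 1/(21*((3² - 25) + (2 - 1*1³))) = 1/(21*((9 - 25) + (2 - 1*1))) = 1/(21*(-16 + (2 - 1))) = 1/(21*(-16 + 1)) = 1/(21*(-15)) = 1/(-315) = -1/315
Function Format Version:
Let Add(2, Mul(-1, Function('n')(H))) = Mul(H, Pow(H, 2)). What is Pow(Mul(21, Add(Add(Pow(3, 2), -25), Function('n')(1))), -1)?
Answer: Rational(-1, 315) ≈ -0.0031746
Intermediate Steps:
Function('n')(H) = Add(2, Mul(-1, Pow(H, 3))) (Function('n')(H) = Add(2, Mul(-1, Mul(H, Pow(H, 2)))) = Add(2, Mul(-1, Pow(H, 3))))
Pow(Mul(21, Add(Add(Pow(3, 2), -25), Function('n')(1))), -1) = Pow(Mul(21, Add(Add(Pow(3, 2), -25), Add(2, Mul(-1, Pow(1, 3))))), -1) = Pow(Mul(21, Add(Add(9, -25), Add(2, Mul(-1, 1)))), -1) = Pow(Mul(21, Add(-16, Add(2, -1))), -1) = Pow(Mul(21, Add(-16, 1)), -1) = Pow(Mul(21, -15), -1) = Pow(-315, -1) = Rational(-1, 315)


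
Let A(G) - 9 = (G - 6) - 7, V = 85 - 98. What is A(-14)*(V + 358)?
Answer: -6210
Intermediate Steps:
V = -13
A(G) = -4 + G (A(G) = 9 + ((G - 6) - 7) = 9 + ((-6 + G) - 7) = 9 + (-13 + G) = -4 + G)
A(-14)*(V + 358) = (-4 - 14)*(-13 + 358) = -18*345 = -6210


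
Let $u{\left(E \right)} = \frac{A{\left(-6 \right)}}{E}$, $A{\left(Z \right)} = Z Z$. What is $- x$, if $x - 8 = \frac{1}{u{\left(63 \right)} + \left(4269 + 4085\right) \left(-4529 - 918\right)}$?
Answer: $- \frac{2548237289}{318529662} \approx -8.0$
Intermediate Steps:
$A{\left(Z \right)} = Z^{2}$
$u{\left(E \right)} = \frac{36}{E}$ ($u{\left(E \right)} = \frac{\left(-6\right)^{2}}{E} = \frac{36}{E}$)
$x = \frac{2548237289}{318529662}$ ($x = 8 + \frac{1}{\frac{36}{63} + \left(4269 + 4085\right) \left(-4529 - 918\right)} = 8 + \frac{1}{36 \cdot \frac{1}{63} + 8354 \left(-5447\right)} = 8 + \frac{1}{\frac{4}{7} - 45504238} = 8 + \frac{1}{- \frac{318529662}{7}} = 8 - \frac{7}{318529662} = \frac{2548237289}{318529662} \approx 8.0$)
$- x = \left(-1\right) \frac{2548237289}{318529662} = - \frac{2548237289}{318529662}$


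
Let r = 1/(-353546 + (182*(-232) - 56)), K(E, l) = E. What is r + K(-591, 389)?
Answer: -233933167/395826 ≈ -591.00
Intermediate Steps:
r = -1/395826 (r = 1/(-353546 + (-42224 - 56)) = 1/(-353546 - 42280) = 1/(-395826) = -1/395826 ≈ -2.5264e-6)
r + K(-591, 389) = -1/395826 - 591 = -233933167/395826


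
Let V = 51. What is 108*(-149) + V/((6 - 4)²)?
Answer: -64317/4 ≈ -16079.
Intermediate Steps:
108*(-149) + V/((6 - 4)²) = 108*(-149) + 51/((6 - 4)²) = -16092 + 51/(2²) = -16092 + 51/4 = -64317/4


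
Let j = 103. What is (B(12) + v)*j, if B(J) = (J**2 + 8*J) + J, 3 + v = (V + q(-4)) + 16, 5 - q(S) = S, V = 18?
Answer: 30076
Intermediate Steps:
q(S) = 5 - S
v = 40 (v = -3 + ((18 + (5 - 1*(-4))) + 16) = -3 + ((18 + (5 + 4)) + 16) = -3 + ((18 + 9) + 16) = -3 + (27 + 16) = -3 + 43 = 40)
B(J) = J**2 + 9*J
(B(12) + v)*j = (12*(9 + 12) + 40)*103 = (12*21 + 40)*103 = (252 + 40)*103 = 292*103 = 30076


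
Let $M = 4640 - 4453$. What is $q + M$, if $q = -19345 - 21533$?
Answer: $-40691$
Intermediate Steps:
$q = -40878$
$M = 187$
$q + M = -40878 + 187 = -40691$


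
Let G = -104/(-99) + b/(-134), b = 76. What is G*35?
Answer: 112210/6633 ≈ 16.917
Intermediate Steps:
G = 3206/6633 (G = -104/(-99) + 76/(-134) = -104*(-1/99) + 76*(-1/134) = 104/99 - 38/67 = 3206/6633 ≈ 0.48334)
G*35 = (3206/6633)*35 = 112210/6633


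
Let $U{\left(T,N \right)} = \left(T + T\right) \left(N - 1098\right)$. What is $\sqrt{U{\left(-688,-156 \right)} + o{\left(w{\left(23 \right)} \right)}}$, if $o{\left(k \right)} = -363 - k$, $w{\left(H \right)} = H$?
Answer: $\sqrt{1725118} \approx 1313.4$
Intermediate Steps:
$U{\left(T,N \right)} = 2 T \left(-1098 + N\right)$
$\sqrt{U{\left(-688,-156 \right)} + o{\left(w{\left(23 \right)} \right)}} = \sqrt{2 \left(-688\right) \left(-1098 - 156\right) - 386} = \sqrt{2 \left(-688\right) \left(-1254\right) - 386} = \sqrt{1725504 - 386} = \sqrt{1725118}$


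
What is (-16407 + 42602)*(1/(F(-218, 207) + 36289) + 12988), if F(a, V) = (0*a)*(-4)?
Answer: 12346267556935/36289 ≈ 3.4022e+8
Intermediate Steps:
F(a, V) = 0 (F(a, V) = 0*(-4) = 0)
(-16407 + 42602)*(1/(F(-218, 207) + 36289) + 12988) = (-16407 + 42602)*(1/(0 + 36289) + 12988) = 26195*(1/36289 + 12988) = 26195*(471321533/36289) = 12346267556935/36289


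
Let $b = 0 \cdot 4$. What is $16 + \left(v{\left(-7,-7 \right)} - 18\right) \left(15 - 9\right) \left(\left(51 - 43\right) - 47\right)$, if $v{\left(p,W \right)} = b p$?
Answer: $4228$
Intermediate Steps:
$b = 0$
$v{\left(p,W \right)} = 0$ ($v{\left(p,W \right)} = 0 p = 0$)
$16 + \left(v{\left(-7,-7 \right)} - 18\right) \left(15 - 9\right) \left(\left(51 - 43\right) - 47\right) = 16 + \left(0 - 18\right) \left(15 - 9\right) \left(\left(51 - 43\right) - 47\right) = 16 + \left(-18\right) 6 \left(8 - 47\right) = 16 - -4212 = 16 + 4212 = 4228$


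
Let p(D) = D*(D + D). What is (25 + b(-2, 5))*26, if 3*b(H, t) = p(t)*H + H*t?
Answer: -910/3 ≈ -303.33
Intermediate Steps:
p(D) = 2*D**2 (p(D) = D*(2*D) = 2*D**2)
b(H, t) = H*t/3 + 2*H*t**2/3 (b(H, t) = ((2*t**2)*H + H*t)/3 = (2*H*t**2 + H*t)/3 = (H*t + 2*H*t**2)/3 = H*t/3 + 2*H*t**2/3)
(25 + b(-2, 5))*26 = (25 + (1/3)*(-2)*5*(1 + 2*5))*26 = (25 + (1/3)*(-2)*5*(1 + 10))*26 = (25 + (1/3)*(-2)*5*11)*26 = (25 - 110/3)*26 = -35/3*26 = -910/3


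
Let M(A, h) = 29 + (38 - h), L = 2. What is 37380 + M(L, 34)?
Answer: 37413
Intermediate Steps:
M(A, h) = 67 - h
37380 + M(L, 34) = 37380 + (67 - 1*34) = 37380 + (67 - 34) = 37380 + 33 = 37413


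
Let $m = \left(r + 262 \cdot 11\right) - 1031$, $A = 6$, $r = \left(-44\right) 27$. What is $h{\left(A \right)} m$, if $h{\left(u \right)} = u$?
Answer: $3978$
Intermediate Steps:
$r = -1188$
$m = 663$ ($m = \left(-1188 + 262 \cdot 11\right) - 1031 = \left(-1188 + 2882\right) - 1031 = 1694 - 1031 = 663$)
$h{\left(A \right)} m = 6 \cdot 663 = 3978$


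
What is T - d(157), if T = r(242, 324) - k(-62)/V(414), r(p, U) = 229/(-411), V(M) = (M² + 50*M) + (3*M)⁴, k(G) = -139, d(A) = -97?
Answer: 31439591680311875/325992032408304 ≈ 96.443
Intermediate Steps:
V(M) = M² + 50*M + 81*M⁴ (V(M) = (M² + 50*M) + 81*M⁴ = M² + 50*M + 81*M⁴)
r(p, U) = -229/411 (r(p, U) = 229*(-1/411) = -229/411)
T = -181635463293613/325992032408304 (T = -229/411 - (-139)/(414*(50 + 414 + 81*414³)) = -229/411 - (-139)/(414*(50 + 414 + 81*70957944)) = -229/411 - (-139)/(414*(50 + 414 + 5747593464)) = -229/411 - (-139)/(414*5747593928) = -229/411 - (-139)/2379503886192 = -229/411 - 1*(-139/2379503886192) = -229/411 + 139/2379503886192 = -181635463293613/325992032408304 ≈ -0.55718)
T - d(157) = -181635463293613/325992032408304 - 1*(-97) = -181635463293613/325992032408304 + 97 = 31439591680311875/325992032408304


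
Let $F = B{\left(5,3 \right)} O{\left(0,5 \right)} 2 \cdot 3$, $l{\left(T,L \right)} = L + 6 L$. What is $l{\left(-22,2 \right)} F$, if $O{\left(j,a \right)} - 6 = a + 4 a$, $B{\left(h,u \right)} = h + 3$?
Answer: $20832$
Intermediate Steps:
$B{\left(h,u \right)} = 3 + h$
$O{\left(j,a \right)} = 6 + 5 a$ ($O{\left(j,a \right)} = 6 + \left(a + 4 a\right) = 6 + 5 a$)
$l{\left(T,L \right)} = 7 L$
$F = 1488$ ($F = \left(3 + 5\right) \left(6 + 5 \cdot 5\right) 2 \cdot 3 = 8 \left(6 + 25\right) 6 = 8 \cdot 31 \cdot 6 = 248 \cdot 6 = 1488$)
$l{\left(-22,2 \right)} F = 7 \cdot 2 \cdot 1488 = 14 \cdot 1488 = 20832$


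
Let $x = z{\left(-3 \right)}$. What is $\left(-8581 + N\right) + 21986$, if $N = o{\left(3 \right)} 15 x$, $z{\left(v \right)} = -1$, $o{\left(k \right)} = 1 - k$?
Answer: $13435$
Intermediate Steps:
$x = -1$
$N = 30$ ($N = \left(1 - 3\right) 15 \left(-1\right) = \left(-2\right) 15 \left(-1\right) = \left(-30\right) \left(-1\right) = 30$)
$\left(-8581 + N\right) + 21986 = \left(-8581 + 30\right) + 21986 = -8551 + 21986 = 13435$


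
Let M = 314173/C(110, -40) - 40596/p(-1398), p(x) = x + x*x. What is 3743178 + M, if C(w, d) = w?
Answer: 12193378447363/3255010 ≈ 3.7460e+6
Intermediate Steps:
p(x) = x + x²
M = 9296625583/3255010 (M = 314173/110 - 40596*(-1/(1398*(1 - 1398))) = 314173*(1/110) - 40596/((-1398*(-1397))) = 314173/110 - 40596/1953006 = 314173/110 - 40596*1/1953006 = 314173/110 - 6766/325501 = 9296625583/3255010 ≈ 2856.1)
3743178 + M = 3743178 + 9296625583/3255010 = 12193378447363/3255010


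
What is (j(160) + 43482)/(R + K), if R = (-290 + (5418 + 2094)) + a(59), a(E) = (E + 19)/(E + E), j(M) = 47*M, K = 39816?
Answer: 3009118/2775281 ≈ 1.0843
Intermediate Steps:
a(E) = (19 + E)/(2*E) (a(E) = (19 + E)/((2*E)) = (19 + E)*(1/(2*E)) = (19 + E)/(2*E))
R = 426137/59 (R = (-290 + (5418 + 2094)) + (½)*(19 + 59)/59 = (-290 + 7512) + (½)*(1/59)*78 = 7222 + 39/59 = 426137/59 ≈ 7222.7)
(j(160) + 43482)/(R + K) = (47*160 + 43482)/(426137/59 + 39816) = (7520 + 43482)/(2775281/59) = 51002*(59/2775281) = 3009118/2775281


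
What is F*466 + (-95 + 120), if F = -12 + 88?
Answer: 35441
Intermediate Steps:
F = 76
F*466 + (-95 + 120) = 76*466 + (-95 + 120) = 35416 + 25 = 35441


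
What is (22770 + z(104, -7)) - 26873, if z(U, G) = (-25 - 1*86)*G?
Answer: -3326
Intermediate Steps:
z(U, G) = -111*G (z(U, G) = (-25 - 86)*G = -111*G)
(22770 + z(104, -7)) - 26873 = (22770 - 111*(-7)) - 26873 = (22770 + 777) - 26873 = 23547 - 26873 = -3326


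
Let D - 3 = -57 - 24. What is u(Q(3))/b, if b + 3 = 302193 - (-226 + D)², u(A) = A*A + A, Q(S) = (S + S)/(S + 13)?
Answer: 33/13425536 ≈ 2.4580e-6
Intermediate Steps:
D = -78 (D = 3 + (-57 - 24) = 3 - 81 = -78)
Q(S) = 2*S/(13 + S) (Q(S) = (2*S)/(13 + S) = 2*S/(13 + S))
u(A) = A + A² (u(A) = A² + A = A + A²)
b = 209774 (b = -3 + (302193 - (-226 - 78)²) = -3 + (302193 - 1*(-304)²) = -3 + (302193 - 1*92416) = -3 + (302193 - 92416) = -3 + 209777 = 209774)
u(Q(3))/b = ((2*3/(13 + 3))*(1 + 2*3/(13 + 3)))/209774 = ((2*3/16)*(1 + 2*3/16))*(1/209774) = ((2*3*(1/16))*(1 + 2*3*(1/16)))*(1/209774) = (3*(1 + 3/8)/8)*(1/209774) = ((3/8)*(11/8))*(1/209774) = (33/64)*(1/209774) = 33/13425536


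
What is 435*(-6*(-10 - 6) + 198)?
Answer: 127890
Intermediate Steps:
435*(-6*(-10 - 6) + 198) = 435*(-6*(-16) + 198) = 435*(96 + 198) = 435*294 = 127890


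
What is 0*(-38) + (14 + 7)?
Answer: 21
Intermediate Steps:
0*(-38) + (14 + 7) = 0 + 21 = 21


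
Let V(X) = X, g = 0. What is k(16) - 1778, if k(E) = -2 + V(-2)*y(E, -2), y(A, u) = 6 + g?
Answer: -1792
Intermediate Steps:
y(A, u) = 6 (y(A, u) = 6 + 0 = 6)
k(E) = -14 (k(E) = -2 - 2*6 = -2 - 12 = -14)
k(16) - 1778 = -14 - 1778 = -1792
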